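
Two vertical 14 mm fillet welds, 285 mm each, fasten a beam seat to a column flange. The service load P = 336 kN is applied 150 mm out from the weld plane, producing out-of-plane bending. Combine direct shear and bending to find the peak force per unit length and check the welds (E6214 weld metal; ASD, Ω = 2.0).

f_max ≈ 1950 N/mm; NOT adequate

E62XX → F_EXX = 620 MPa.
L_w = 2 × 285 = 570 mm; section modulus (unit throat) S = 2 × L²/6 = 27080 mm².
Direct shear f_v = P/L_w = 336×10³/570 = 589.5 N/mm.
Moment M = P × e = 336×10³ × 150 = 50400000 N·mm; bending f_b = M/S = 1861 N/mm.
f_max = √(f_v² + f_b²) = √(589.5² + 1861²) = 1953 N/mm.
r_n/Ω = (1/2.0) × 0.6 × 620 × (0.707 × 14) = 1841 N/mm → NOT adequate.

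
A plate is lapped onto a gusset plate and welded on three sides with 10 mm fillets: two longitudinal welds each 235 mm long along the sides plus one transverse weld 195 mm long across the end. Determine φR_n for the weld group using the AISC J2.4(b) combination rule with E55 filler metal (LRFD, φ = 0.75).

E55XX → F_EXX = 550 MPa.
t_e = 0.707 × 10 = 7.07 mm.
R_nwl = 0.6 × 550 × 7.07 × 470 × 10⁻³ = 1097 kN (longitudinal, 2 welds).
R_nwt = 0.6 × 550 × 7.07 × 195 × 10⁻³ = 455 kN (transverse, base value).
(i) R_nwl + R_nwt = 1552 kN; (ii) 0.85 R_nwl + 1.5 R_nwt = 1615 kN.
R_n = max = 1615 kN [governs: (ii)]; φR_n = 1211 kN.

φR_n ≈ 1210 kN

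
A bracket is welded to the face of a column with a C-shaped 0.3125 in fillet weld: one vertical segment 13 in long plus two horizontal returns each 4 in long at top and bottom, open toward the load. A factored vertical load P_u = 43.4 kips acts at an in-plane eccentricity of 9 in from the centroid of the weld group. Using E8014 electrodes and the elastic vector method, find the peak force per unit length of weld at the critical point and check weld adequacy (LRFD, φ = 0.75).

f_max ≈ 6.34 kip/in; adequate

E80XX → F_EXX = 80 ksi.
Total weld length L_w = 21 in. Treat welds as unit-width lines.
Centroid: x̄ = 2×4×2 / 21 = 0.7619 in from the vertical weld.
Polar moment about centroid: J = I_x + I_y = [13³/12 + 2×4×6.5²] + [13×0.7619² + 2(4³/12 + 4×1.238²)] = 551.6 in³.
Direct shear f_v = P/L_w = 43.4 / 21 = 2.067 kip/in (vertical).
Torsion M = P·e = 43.4 × 9 = 390.6 kip·in.
Critical point at (x, y) = (3.238, 6.5) from centroid. f_tx = M·y/J = 4.603 kip/in; f_ty = M·x/J = 2.293 kip/in.
Resultant f_max = √[f_tx² + (f_v + f_ty)²] = √[4.603² + (2.067 + 2.293)²] = 6.34 kip/in.
Capacity per unit length: φr_n = 0.75 × 0.6 × 80 × (0.707 × 0.3125) = 7.954 kip/in.
6.34 ≤ 7.954 → adequate.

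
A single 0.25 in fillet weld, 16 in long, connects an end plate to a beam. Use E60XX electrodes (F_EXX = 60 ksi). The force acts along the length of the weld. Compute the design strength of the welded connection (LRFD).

Effective throat t_e = 0.707 × 0.25 = 0.1767 in.
Total length L = 16 in; A_we = 0.1767 × 16 = 2.828 in².
F_nw = 0.6 F_EXX = 0.6 × 60 = 36 ksi.
φR_n = 0.75 × 36 × 2.828 = 76.36 kip.

φR_n ≈ 76.4 kip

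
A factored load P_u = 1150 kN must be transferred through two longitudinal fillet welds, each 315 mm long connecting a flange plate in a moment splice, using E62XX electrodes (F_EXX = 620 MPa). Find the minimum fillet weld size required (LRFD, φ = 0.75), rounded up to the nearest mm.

w = 10 mm

Total weld length L = 630 mm.
Required throat t_e = P_u / (φ × 0.6 F_EXX × L) = 1150 / (0.75 × 0.6 × 620 × 630 × 10⁻³) = 6.543 mm.
Required leg w = t_e / 0.707 = 9.254 mm → use 10 mm.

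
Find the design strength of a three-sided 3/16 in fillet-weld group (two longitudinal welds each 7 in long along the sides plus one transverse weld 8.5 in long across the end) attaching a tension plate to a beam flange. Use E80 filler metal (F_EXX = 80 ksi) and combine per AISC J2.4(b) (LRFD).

t_e = 0.707 × 0.1875 = 0.1326 in.
R_nwl = 0.6 × 80 × 0.1326 × 14 = 89.08 kip (longitudinal, 2 welds).
R_nwt = 0.6 × 80 × 0.1326 × 8.5 = 54.09 kip (transverse, base value).
(i) R_nwl + R_nwt = 143.2 kip; (ii) 0.85 R_nwl + 1.5 R_nwt = 156.8 kip.
R_n = max = 156.8 kip [governs: (ii)]; φR_n = 117.6 kip.

φR_n ≈ 118 kip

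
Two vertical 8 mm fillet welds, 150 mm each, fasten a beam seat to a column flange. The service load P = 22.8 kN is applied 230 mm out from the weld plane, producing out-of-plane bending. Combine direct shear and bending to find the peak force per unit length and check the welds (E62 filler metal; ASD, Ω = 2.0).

f_max ≈ 703 N/mm; adequate

E62XX → F_EXX = 620 MPa.
L_w = 2 × 150 = 300 mm; section modulus (unit throat) S = 2 × L²/6 = 7500 mm².
Direct shear f_v = P/L_w = 22.8×10³/300 = 76 N/mm.
Moment M = P × e = 22.8×10³ × 230 = 5244000 N·mm; bending f_b = M/S = 699.2 N/mm.
f_max = √(f_v² + f_b²) = √(76² + 699.2²) = 703.3 N/mm.
r_n/Ω = (1/2.0) × 0.6 × 620 × (0.707 × 8) = 1052 N/mm → adequate.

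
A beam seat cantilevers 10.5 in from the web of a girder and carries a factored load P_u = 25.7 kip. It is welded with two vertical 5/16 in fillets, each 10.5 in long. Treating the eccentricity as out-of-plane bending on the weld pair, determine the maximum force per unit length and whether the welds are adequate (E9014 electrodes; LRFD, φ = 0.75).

f_max ≈ 7.44 kip/in; adequate

E90XX → F_EXX = 90 ksi.
L_w = 2 × 10.5 = 21 in; section modulus (unit throat) S = 2 × L²/6 = 36.75 in².
Direct shear f_v = P/L_w = 25.7/21 = 1.224 kip/in.
Moment M = P × e = 25.7 × 10.5 = 269.85 kip·in; bending f_b = M/S = 7.343 kip/in.
f_max = √(f_v² + f_b²) = √(1.224² + 7.343²) = 7.444 kip/in.
φr_n = 0.75 × 0.6 × 90 × (0.707 × 0.3125) = 8.948 kip/in → adequate.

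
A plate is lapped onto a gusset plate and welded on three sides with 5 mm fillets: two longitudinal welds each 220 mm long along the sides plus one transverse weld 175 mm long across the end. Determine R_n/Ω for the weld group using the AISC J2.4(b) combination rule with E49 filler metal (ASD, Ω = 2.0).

E49XX → F_EXX = 490 MPa.
t_e = 0.707 × 5 = 3.535 mm.
R_nwl = 0.6 × 490 × 3.535 × 440 × 10⁻³ = 457.3 kN (longitudinal, 2 welds).
R_nwt = 0.6 × 490 × 3.535 × 175 × 10⁻³ = 181.9 kN (transverse, base value).
(i) R_nwl + R_nwt = 639.2 kN; (ii) 0.85 R_nwl + 1.5 R_nwt = 661.5 kN.
R_n = max = 661.5 kN [governs: (ii)]; R_n/Ω = 330.8 kN.

R_n/Ω ≈ 331 kN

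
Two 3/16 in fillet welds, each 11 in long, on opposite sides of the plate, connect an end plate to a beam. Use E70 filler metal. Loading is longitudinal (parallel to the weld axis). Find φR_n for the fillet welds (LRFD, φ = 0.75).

φR_n ≈ 91.9 kip

E70XX → F_EXX = 70 ksi.
Effective throat t_e = 0.707 × 0.1875 = 0.1326 in.
Total length L = 22 in; A_we = 0.1326 × 22 = 2.916 in².
F_nw = 0.6 F_EXX = 0.6 × 70 = 42 ksi.
φR_n = 0.75 × 42 × 2.916 = 91.87 kip.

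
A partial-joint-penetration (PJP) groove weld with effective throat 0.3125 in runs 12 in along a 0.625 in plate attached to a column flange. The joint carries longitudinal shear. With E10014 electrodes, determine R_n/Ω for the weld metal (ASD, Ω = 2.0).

E100XX → F_EXX = 100 ksi.
Effective throat (given) t_e = 0.3125 in.
A_we = 0.3125 × 12 = 3.75 in².
F_nw = 0.6 F_EXX = 60 ksi.
R_n/Ω = (60 × 3.75) / 2.0 = 112.5 kips.

R_n/Ω ≈ 112 kips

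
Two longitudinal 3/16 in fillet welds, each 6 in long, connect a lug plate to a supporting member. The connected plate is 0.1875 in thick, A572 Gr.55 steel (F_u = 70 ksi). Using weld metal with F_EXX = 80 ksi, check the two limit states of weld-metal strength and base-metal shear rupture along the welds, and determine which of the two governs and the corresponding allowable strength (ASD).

t_e = 0.707 × 0.1875 = 0.1326 in; L = 12 in.
Weld metal: R_n/Ω = (1/2.0) × 0.6 × 80 × 0.1326 × 12 = 38.18 kip.
Base metal (shear rupture): R_n/Ω = (1/2.0) × 0.6 × 70 × 0.1875 × 12 = 47.25 kip.
Governing: weld metal.

R_n/Ω ≈ 38.2 kip (weld metal governs)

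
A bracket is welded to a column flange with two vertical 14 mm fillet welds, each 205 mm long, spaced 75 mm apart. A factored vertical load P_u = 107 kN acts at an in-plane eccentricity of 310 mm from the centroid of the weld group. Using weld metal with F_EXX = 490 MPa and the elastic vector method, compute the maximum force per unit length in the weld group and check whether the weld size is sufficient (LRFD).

f_max ≈ 1900 N/mm; adequate

Total weld length L_w = 410 mm. Treat welds as unit-width lines.
Polar moment about centroid: J = 2[d³/12 + d(b/2)²] = 2[205³/12 + 205×37.5²] = 2012000 mm³.
Direct shear f_v = P/L_w = 107×10³ / 410 = 261 N/mm (vertical).
Torsion M = P·e = 107×10³ × 310 = 33170000 N·mm.
Critical point at (x, y) = (37.5, 102.5) from centroid. f_tx = M·y/J = 1689 N/mm; f_ty = M·x/J = 618.1 N/mm.
Resultant f_max = √[f_tx² + (f_v + f_ty)²] = √[1689² + (261 + 618.1)²] = 1904 N/mm.
Capacity per unit length: φr_n = 0.75 × 0.6 × 490 × (0.707 × 14) = 2183 N/mm.
1904 ≤ 2183 → adequate.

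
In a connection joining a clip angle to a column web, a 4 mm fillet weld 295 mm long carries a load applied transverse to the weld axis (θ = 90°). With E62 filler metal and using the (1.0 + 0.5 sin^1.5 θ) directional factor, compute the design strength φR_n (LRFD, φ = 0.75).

E62XX → F_EXX = 620 MPa.
t_e = 0.707 × 4 = 2.828 mm; A_we = 2.828 × 295 = 834.3 mm².
Directional factor: 1.0 + 0.5 sin^1.5(90°) = 1.5.
F_nw = 0.6 × 620 × 1.5 = 558 MPa.
φR_n = 0.75 × 558 × 834.3 × 10⁻³ = 349.1 kN.

φR_n ≈ 349 kN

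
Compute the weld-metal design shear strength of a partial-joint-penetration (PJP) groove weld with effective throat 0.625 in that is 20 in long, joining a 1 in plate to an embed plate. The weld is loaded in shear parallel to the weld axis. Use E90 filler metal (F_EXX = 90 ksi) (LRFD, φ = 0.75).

Effective throat (given) t_e = 0.625 in.
A_we = 0.625 × 20 = 12.5 in².
F_nw = 0.6 F_EXX = 54 ksi.
φR_n = 0.75 × 54 × 12.5 = 506.2 kip.

φR_n ≈ 506 kip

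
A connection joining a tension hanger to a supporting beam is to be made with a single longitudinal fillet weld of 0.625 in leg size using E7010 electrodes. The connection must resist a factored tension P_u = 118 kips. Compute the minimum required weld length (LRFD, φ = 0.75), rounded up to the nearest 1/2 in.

L = 8.5 in

E70XX → F_EXX = 70 ksi.
Throat t_e = 0.707 × 0.625 = 0.4419 in.
φr_n = 0.75 × 0.6 × 70 × 0.4419 = 13.92 kips/in.
L_req = P_u / φr_n = 118 / 13.92 = 8.478 in total.
Round up → use L = 8.5 in.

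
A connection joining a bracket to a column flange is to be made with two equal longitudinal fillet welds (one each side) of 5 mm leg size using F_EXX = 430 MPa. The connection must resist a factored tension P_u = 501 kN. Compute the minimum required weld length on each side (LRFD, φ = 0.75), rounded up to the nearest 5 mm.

L = 370 mm on each side

Throat t_e = 0.707 × 5 = 3.535 mm.
φr_n = 0.75 × 0.6 × 430 × 3.535 × 10⁻³ = 0.684 kN/mm.
L_req = P_u / φr_n = 501 / 0.684 = 732.4 mm total.
Per side: 732.4 / 2 = 366.2 mm.
Round up → use L = 370 mm on each side.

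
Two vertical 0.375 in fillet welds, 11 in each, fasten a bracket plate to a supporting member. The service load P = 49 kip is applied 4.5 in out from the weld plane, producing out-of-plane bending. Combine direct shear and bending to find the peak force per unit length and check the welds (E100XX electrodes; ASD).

E100XX → F_EXX = 100 ksi.
L_w = 2 × 11 = 22 in; section modulus (unit throat) S = 2 × L²/6 = 40.33 in².
Direct shear f_v = P/L_w = 49/22 = 2.227 kip/in.
Moment M = P × e = 49 × 4.5 = 220.5 kip·in; bending f_b = M/S = 5.467 kip/in.
f_max = √(f_v² + f_b²) = √(2.227² + 5.467²) = 5.903 kip/in.
r_n/Ω = (1/2.0) × 0.6 × 100 × (0.707 × 0.375) = 7.954 kip/in → adequate.

f_max ≈ 5.9 kip/in; adequate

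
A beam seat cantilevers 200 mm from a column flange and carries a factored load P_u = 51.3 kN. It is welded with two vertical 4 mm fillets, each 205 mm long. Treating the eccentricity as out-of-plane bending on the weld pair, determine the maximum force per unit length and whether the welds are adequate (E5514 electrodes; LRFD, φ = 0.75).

f_max ≈ 743 N/mm; NOT adequate

E55XX → F_EXX = 550 MPa.
L_w = 2 × 205 = 410 mm; section modulus (unit throat) S = 2 × L²/6 = 14010 mm².
Direct shear f_v = P/L_w = 51.3×10³/410 = 125.1 N/mm.
Moment M = P × e = 51.3×10³ × 200 = 10260000 N·mm; bending f_b = M/S = 732.4 N/mm.
f_max = √(f_v² + f_b²) = √(125.1² + 732.4²) = 743 N/mm.
φr_n = 0.75 × 0.6 × 550 × (0.707 × 4) = 699.9 N/mm → NOT adequate.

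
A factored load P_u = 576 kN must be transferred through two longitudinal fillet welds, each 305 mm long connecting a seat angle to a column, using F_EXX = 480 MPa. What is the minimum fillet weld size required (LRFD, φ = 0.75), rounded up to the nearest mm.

w = 7 mm

Total weld length L = 610 mm.
Required throat t_e = P_u / (φ × 0.6 F_EXX × L) = 576 / (0.75 × 0.6 × 480 × 610 × 10⁻³) = 4.372 mm.
Required leg w = t_e / 0.707 = 6.183 mm → use 7 mm.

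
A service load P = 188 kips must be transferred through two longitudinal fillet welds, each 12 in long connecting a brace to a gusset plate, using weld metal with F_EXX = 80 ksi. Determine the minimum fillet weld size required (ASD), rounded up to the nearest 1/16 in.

Total weld length L = 24 in.
Required throat t_e = P × Ω / (0.6 F_EXX × L) = 188 × 2.0 / (0.6 × 80 × 24) = 0.3264 in.
Required leg w = t_e / 0.707 = 0.4617 in → use 1/2 in.

w = 1/2 in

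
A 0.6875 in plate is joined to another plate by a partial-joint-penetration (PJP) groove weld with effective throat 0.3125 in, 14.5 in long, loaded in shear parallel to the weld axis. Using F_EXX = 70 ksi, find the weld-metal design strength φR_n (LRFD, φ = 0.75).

φR_n ≈ 143 kips

Effective throat (given) t_e = 0.3125 in.
A_we = 0.3125 × 14.5 = 4.531 in².
F_nw = 0.6 F_EXX = 42 ksi.
φR_n = 0.75 × 42 × 4.531 = 142.7 kips.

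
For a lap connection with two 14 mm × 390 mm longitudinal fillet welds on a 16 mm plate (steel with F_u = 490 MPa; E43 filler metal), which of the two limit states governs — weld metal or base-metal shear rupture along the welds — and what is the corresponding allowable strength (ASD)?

E43XX → F_EXX = 430 MPa.
t_e = 0.707 × 14 = 9.898 mm; L = 780 mm.
Weld metal: R_n/Ω = (1/2.0) × 0.6 × 430 × 9.898 × 780 × 10⁻³ = 995.9 kN.
Base metal (shear rupture): R_n/Ω = (1/2.0) × 0.6 × 490 × 16 × 780 × 10⁻³ = 1835 kN.
Governing: weld metal.

R_n/Ω ≈ 996 kN (weld metal governs)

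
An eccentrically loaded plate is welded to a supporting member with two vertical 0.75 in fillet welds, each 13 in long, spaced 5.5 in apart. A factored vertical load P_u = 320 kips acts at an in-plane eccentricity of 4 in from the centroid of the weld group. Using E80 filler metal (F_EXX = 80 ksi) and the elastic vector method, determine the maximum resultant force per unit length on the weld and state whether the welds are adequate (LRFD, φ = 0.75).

f_max ≈ 23.7 kip/in; NOT adequate

Total weld length L_w = 26 in. Treat welds as unit-width lines.
Polar moment about centroid: J = 2[d³/12 + d(b/2)²] = 2[13³/12 + 13×2.75²] = 562.8 in³.
Direct shear f_v = P/L_w = 320 / 26 = 12.31 kip/in (vertical).
Torsion M = P·e = 320 × 4 = 1280 kip·in.
Critical point at (x, y) = (2.75, 6.5) from centroid. f_tx = M·y/J = 14.78 kip/in; f_ty = M·x/J = 6.255 kip/in.
Resultant f_max = √[f_tx² + (f_v + f_ty)²] = √[14.78² + (12.31 + 6.255)²] = 23.73 kip/in.
Capacity per unit length: φr_n = 0.75 × 0.6 × 80 × (0.707 × 0.75) = 19.09 kip/in.
23.73 > 19.09 → NOT adequate.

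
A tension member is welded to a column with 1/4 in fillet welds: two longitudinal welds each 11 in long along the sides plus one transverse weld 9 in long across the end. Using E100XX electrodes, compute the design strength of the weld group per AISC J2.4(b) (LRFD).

E100XX → F_EXX = 100 ksi.
t_e = 0.707 × 0.25 = 0.1767 in.
R_nwl = 0.6 × 100 × 0.1767 × 22 = 233.3 kips (longitudinal, 2 welds).
R_nwt = 0.6 × 100 × 0.1767 × 9 = 95.44 kips (transverse, base value).
(i) R_nwl + R_nwt = 328.8 kips; (ii) 0.85 R_nwl + 1.5 R_nwt = 341.5 kips.
R_n = max = 341.5 kips [governs: (ii)]; φR_n = 256.1 kips.

φR_n ≈ 256 kips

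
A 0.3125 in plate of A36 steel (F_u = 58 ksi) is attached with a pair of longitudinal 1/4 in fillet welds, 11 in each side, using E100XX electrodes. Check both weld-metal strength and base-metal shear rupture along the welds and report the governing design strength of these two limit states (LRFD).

φR_n ≈ 175 kip (weld metal governs)

E100XX → F_EXX = 100 ksi.
t_e = 0.707 × 0.25 = 0.1767 in; L = 22 in.
Weld metal: φR_n = 0.75 × 0.6 × 100 × 0.1767 × 22 = 175 kip.
Base metal (shear rupture): φR_n = 0.75 × 0.6 × 58 × 0.3125 × 22 = 179.4 kip.
Governing: weld metal.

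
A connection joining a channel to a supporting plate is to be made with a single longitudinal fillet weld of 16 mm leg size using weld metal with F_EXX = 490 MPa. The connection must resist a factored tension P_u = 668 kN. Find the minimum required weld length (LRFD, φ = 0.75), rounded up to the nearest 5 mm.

L = 270 mm

Throat t_e = 0.707 × 16 = 11.31 mm.
φr_n = 0.75 × 0.6 × 490 × 11.31 × 10⁻³ = 2.494 kN/mm.
L_req = P_u / φr_n = 668 / 2.494 = 267.8 mm total.
Round up → use L = 270 mm.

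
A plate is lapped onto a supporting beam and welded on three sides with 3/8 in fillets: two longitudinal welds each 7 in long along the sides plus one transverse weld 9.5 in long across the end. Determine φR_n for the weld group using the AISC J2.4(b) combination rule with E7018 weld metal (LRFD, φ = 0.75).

E70XX → F_EXX = 70 ksi.
t_e = 0.707 × 0.375 = 0.2651 in.
R_nwl = 0.6 × 70 × 0.2651 × 14 = 155.9 kip (longitudinal, 2 welds).
R_nwt = 0.6 × 70 × 0.2651 × 9.5 = 105.8 kip (transverse, base value).
(i) R_nwl + R_nwt = 261.7 kip; (ii) 0.85 R_nwl + 1.5 R_nwt = 291.2 kip.
R_n = max = 291.2 kip [governs: (ii)]; φR_n = 218.4 kip.

φR_n ≈ 218 kip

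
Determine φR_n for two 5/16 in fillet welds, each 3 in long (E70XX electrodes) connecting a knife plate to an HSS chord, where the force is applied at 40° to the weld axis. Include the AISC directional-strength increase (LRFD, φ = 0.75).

φR_n ≈ 52.5 kip

E70XX → F_EXX = 70 ksi.
t_e = 0.707 × 0.3125 = 0.2209 in; A_we = 0.2209 × 6 = 1.326 in².
Directional factor: 1.0 + 0.5 sin^1.5(40°) = 1.258.
F_nw = 0.6 × 70 × 1.258 = 52.82 ksi.
φR_n = 0.75 × 52.82 × 1.326 = 52.52 kip.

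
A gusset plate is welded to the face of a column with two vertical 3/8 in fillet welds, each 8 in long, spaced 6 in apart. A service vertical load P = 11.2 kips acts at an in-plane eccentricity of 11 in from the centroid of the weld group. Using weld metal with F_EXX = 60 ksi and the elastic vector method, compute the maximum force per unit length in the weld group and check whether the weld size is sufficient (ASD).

f_max ≈ 3.16 kip/in; adequate

Total weld length L_w = 16 in. Treat welds as unit-width lines.
Polar moment about centroid: J = 2[d³/12 + d(b/2)²] = 2[8³/12 + 8×3²] = 229.3 in³.
Direct shear f_v = P/L_w = 11.2 / 16 = 0.7 kip/in (vertical).
Torsion M = P·e = 11.2 × 11 = 123.2 kip·in.
Critical point at (x, y) = (3, 4) from centroid. f_tx = M·y/J = 2.149 kip/in; f_ty = M·x/J = 1.612 kip/in.
Resultant f_max = √[f_tx² + (f_v + f_ty)²] = √[2.149² + (0.7 + 1.612)²] = 3.156 kip/in.
Capacity per unit length: r_n/Ω = (1/2.0) × 0.6 × 60 × (0.707 × 0.375) = 4.772 kip/in.
3.156 ≤ 4.772 → adequate.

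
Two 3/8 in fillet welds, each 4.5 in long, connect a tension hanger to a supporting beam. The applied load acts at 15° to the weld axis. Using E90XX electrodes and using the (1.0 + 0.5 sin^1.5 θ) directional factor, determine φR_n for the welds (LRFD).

φR_n ≈ 103 kip

E90XX → F_EXX = 90 ksi.
t_e = 0.707 × 0.375 = 0.2651 in; A_we = 0.2651 × 9 = 2.386 in².
Directional factor: 1.0 + 0.5 sin^1.5(15°) = 1.066.
F_nw = 0.6 × 90 × 1.066 = 57.56 ksi.
φR_n = 0.75 × 57.56 × 2.386 = 103 kip.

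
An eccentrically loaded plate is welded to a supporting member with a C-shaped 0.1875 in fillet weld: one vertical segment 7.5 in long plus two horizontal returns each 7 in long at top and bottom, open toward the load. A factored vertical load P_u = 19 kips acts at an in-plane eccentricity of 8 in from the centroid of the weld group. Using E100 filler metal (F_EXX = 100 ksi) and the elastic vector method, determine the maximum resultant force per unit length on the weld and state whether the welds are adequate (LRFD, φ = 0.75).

Total weld length L_w = 21.5 in. Treat welds as unit-width lines.
Centroid: x̄ = 2×7×3.5 / 21.5 = 2.279 in from the vertical weld.
Polar moment about centroid: J = I_x + I_y = [7.5³/12 + 2×7×3.75²] + [7.5×2.279² + 2(7³/12 + 7×1.221²)] = 349 in³.
Direct shear f_v = P/L_w = 19 / 21.5 = 0.8837 kip/in (vertical).
Torsion M = P·e = 19 × 8 = 152 kip·in.
Critical point at (x, y) = (4.721, 3.75) from centroid. f_tx = M·y/J = 1.633 kip/in; f_ty = M·x/J = 2.056 kip/in.
Resultant f_max = √[f_tx² + (f_v + f_ty)²] = √[1.633² + (0.8837 + 2.056)²] = 3.363 kip/in.
Capacity per unit length: φr_n = 0.75 × 0.6 × 100 × (0.707 × 0.1875) = 5.965 kip/in.
3.363 ≤ 5.965 → adequate.

f_max ≈ 3.36 kip/in; adequate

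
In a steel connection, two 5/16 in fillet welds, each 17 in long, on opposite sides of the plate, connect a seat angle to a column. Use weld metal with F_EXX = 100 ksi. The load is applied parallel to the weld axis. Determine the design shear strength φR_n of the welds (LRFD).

φR_n ≈ 338 kip

Effective throat t_e = 0.707 × 0.3125 = 0.2209 in.
Total length L = 34 in; A_we = 0.2209 × 34 = 7.512 in².
F_nw = 0.6 F_EXX = 0.6 × 100 = 60 ksi.
φR_n = 0.75 × 60 × 7.512 = 338 kip.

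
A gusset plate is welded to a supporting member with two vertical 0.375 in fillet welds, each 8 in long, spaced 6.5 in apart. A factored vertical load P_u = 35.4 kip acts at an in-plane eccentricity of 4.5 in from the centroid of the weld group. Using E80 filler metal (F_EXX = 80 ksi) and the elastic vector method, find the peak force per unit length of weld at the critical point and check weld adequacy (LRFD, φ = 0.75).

Total weld length L_w = 16 in. Treat welds as unit-width lines.
Polar moment about centroid: J = 2[d³/12 + d(b/2)²] = 2[8³/12 + 8×3.25²] = 254.3 in³.
Direct shear f_v = P/L_w = 35.4 / 16 = 2.212 kip/in (vertical).
Torsion M = P·e = 35.4 × 4.5 = 159.3 kip·in.
Critical point at (x, y) = (3.25, 4) from centroid. f_tx = M·y/J = 2.505 kip/in; f_ty = M·x/J = 2.036 kip/in.
Resultant f_max = √[f_tx² + (f_v + f_ty)²] = √[2.505² + (2.212 + 2.036)²] = 4.932 kip/in.
Capacity per unit length: φr_n = 0.75 × 0.6 × 80 × (0.707 × 0.375) = 9.544 kip/in.
4.932 ≤ 9.544 → adequate.

f_max ≈ 4.93 kip/in; adequate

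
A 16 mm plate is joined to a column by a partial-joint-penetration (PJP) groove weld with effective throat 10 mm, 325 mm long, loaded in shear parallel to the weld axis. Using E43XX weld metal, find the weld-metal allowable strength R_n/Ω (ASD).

E43XX → F_EXX = 430 MPa.
Effective throat (given) t_e = 10 mm.
A_we = 10 × 325 = 3250 mm².
F_nw = 0.6 F_EXX = 258 MPa.
R_n/Ω = (258 × 3250) / 2.0 × 10⁻³ = 419.2 kN.

R_n/Ω ≈ 419 kN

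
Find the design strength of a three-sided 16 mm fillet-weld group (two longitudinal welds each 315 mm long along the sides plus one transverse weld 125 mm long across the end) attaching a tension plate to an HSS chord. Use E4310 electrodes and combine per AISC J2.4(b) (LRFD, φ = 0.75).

φR_n ≈ 1650 kN

E43XX → F_EXX = 430 MPa.
t_e = 0.707 × 16 = 11.31 mm.
R_nwl = 0.6 × 430 × 11.31 × 630 × 10⁻³ = 1839 kN (longitudinal, 2 welds).
R_nwt = 0.6 × 430 × 11.31 × 125 × 10⁻³ = 364.8 kN (transverse, base value).
(i) R_nwl + R_nwt = 2203 kN; (ii) 0.85 R_nwl + 1.5 R_nwt = 2110 kN.
R_n = max = 2203 kN [governs: (i)]; φR_n = 1653 kN.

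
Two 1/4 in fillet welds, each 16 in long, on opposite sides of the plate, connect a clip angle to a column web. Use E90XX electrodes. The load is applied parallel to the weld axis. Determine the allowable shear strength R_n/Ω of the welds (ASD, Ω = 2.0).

R_n/Ω ≈ 153 kip

E90XX → F_EXX = 90 ksi.
Effective throat t_e = 0.707 × 0.25 = 0.1767 in.
Total length L = 32 in; A_we = 0.1767 × 32 = 5.656 in².
F_nw = 0.6 F_EXX = 0.6 × 90 = 54 ksi.
R_n = 54 × 5.656 = 305.4 kip; R_n/Ω = 305.4/2.0 = 152.7 kip.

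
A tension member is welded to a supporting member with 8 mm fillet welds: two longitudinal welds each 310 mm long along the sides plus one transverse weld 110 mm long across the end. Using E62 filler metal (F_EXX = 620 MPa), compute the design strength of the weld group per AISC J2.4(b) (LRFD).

t_e = 0.707 × 8 = 5.656 mm.
R_nwl = 0.6 × 620 × 5.656 × 620 × 10⁻³ = 1304 kN (longitudinal, 2 welds).
R_nwt = 0.6 × 620 × 5.656 × 110 × 10⁻³ = 231.4 kN (transverse, base value).
(i) R_nwl + R_nwt = 1536 kN; (ii) 0.85 R_nwl + 1.5 R_nwt = 1456 kN.
R_n = max = 1536 kN [governs: (i)]; φR_n = 1152 kN.

φR_n ≈ 1150 kN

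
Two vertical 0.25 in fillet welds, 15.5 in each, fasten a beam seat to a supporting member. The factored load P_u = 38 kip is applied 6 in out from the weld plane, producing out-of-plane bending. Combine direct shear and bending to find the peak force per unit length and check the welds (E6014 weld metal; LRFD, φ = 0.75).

f_max ≈ 3.1 kip/in; adequate

E60XX → F_EXX = 60 ksi.
L_w = 2 × 15.5 = 31 in; section modulus (unit throat) S = 2 × L²/6 = 80.08 in².
Direct shear f_v = P/L_w = 38/31 = 1.226 kip/in.
Moment M = P × e = 38 × 6 = 228 kip·in; bending f_b = M/S = 2.847 kip/in.
f_max = √(f_v² + f_b²) = √(1.226² + 2.847²) = 3.1 kip/in.
φr_n = 0.75 × 0.6 × 60 × (0.707 × 0.25) = 4.772 kip/in → adequate.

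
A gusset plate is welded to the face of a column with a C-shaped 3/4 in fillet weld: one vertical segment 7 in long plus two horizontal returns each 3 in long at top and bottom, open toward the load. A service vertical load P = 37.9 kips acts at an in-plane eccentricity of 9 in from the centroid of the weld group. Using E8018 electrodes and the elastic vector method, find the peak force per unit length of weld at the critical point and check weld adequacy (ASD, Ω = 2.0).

E80XX → F_EXX = 80 ksi.
Total weld length L_w = 13 in. Treat welds as unit-width lines.
Centroid: x̄ = 2×3×1.5 / 13 = 0.6923 in from the vertical weld.
Polar moment about centroid: J = I_x + I_y = [7³/12 + 2×3×3.5²] + [7×0.6923² + 2(3³/12 + 3×0.8077²)] = 113.9 in³.
Direct shear f_v = P/L_w = 37.9 / 13 = 2.915 kip/in (vertical).
Torsion M = P·e = 37.9 × 9 = 341.1 kip·in.
Critical point at (x, y) = (2.308, 3.5) from centroid. f_tx = M·y/J = 10.49 kip/in; f_ty = M·x/J = 6.914 kip/in.
Resultant f_max = √[f_tx² + (f_v + f_ty)²] = √[10.49² + (2.915 + 6.914)²] = 14.37 kip/in.
Capacity per unit length: r_n/Ω = (1/2.0) × 0.6 × 80 × (0.707 × 0.75) = 12.73 kip/in.
14.37 > 12.73 → NOT adequate.

f_max ≈ 14.4 kip/in; NOT adequate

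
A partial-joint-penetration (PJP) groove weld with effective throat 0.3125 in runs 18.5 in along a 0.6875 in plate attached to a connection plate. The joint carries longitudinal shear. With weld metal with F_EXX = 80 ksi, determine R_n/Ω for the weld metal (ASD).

Effective throat (given) t_e = 0.3125 in.
A_we = 0.3125 × 18.5 = 5.781 in².
F_nw = 0.6 F_EXX = 48 ksi.
R_n/Ω = (48 × 5.781) / 2.0 = 138.8 kip.

R_n/Ω ≈ 139 kip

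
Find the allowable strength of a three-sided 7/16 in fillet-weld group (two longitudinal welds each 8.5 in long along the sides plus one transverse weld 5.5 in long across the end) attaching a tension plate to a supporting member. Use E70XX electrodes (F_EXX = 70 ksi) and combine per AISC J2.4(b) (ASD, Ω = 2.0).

R_n/Ω ≈ 147 kips

t_e = 0.707 × 0.4375 = 0.3093 in.
R_nwl = 0.6 × 70 × 0.3093 × 17 = 220.8 kips (longitudinal, 2 welds).
R_nwt = 0.6 × 70 × 0.3093 × 5.5 = 71.45 kips (transverse, base value).
(i) R_nwl + R_nwt = 292.3 kips; (ii) 0.85 R_nwl + 1.5 R_nwt = 294.9 kips.
R_n = max = 294.9 kips [governs: (ii)]; R_n/Ω = 147.4 kips.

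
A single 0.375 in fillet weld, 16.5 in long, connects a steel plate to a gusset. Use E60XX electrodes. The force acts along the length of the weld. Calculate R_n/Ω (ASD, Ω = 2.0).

E60XX → F_EXX = 60 ksi.
Effective throat t_e = 0.707 × 0.375 = 0.2651 in.
Total length L = 16.5 in; A_we = 0.2651 × 16.5 = 4.375 in².
F_nw = 0.6 F_EXX = 0.6 × 60 = 36 ksi.
R_n = 36 × 4.375 = 157.5 kip; R_n/Ω = 157.5/2.0 = 78.74 kip.

R_n/Ω ≈ 78.7 kip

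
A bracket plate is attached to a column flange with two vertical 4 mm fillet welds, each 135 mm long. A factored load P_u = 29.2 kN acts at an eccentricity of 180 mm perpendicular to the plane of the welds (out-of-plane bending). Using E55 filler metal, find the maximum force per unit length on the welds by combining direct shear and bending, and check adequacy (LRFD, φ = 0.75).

E55XX → F_EXX = 550 MPa.
L_w = 2 × 135 = 270 mm; section modulus (unit throat) S = 2 × L²/6 = 6075 mm².
Direct shear f_v = P/L_w = 29.2×10³/270 = 108.1 N/mm.
Moment M = P × e = 29.2×10³ × 180 = 5256000 N·mm; bending f_b = M/S = 865.2 N/mm.
f_max = √(f_v² + f_b²) = √(108.1² + 865.2²) = 871.9 N/mm.
φr_n = 0.75 × 0.6 × 550 × (0.707 × 4) = 699.9 N/mm → NOT adequate.

f_max ≈ 872 N/mm; NOT adequate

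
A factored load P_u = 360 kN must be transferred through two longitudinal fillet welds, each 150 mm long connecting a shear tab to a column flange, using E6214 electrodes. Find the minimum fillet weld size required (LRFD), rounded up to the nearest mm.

E62XX → F_EXX = 620 MPa.
Total weld length L = 300 mm.
Required throat t_e = P_u / (φ × 0.6 F_EXX × L) = 360 / (0.75 × 0.6 × 620 × 300 × 10⁻³) = 4.301 mm.
Required leg w = t_e / 0.707 = 6.084 mm → use 7 mm.

w = 7 mm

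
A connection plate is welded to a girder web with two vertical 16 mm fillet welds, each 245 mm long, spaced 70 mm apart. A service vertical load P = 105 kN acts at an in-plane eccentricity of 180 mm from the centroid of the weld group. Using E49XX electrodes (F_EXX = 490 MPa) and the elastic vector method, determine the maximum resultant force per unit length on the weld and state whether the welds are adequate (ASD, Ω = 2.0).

f_max ≈ 873 N/mm; adequate

Total weld length L_w = 490 mm. Treat welds as unit-width lines.
Polar moment about centroid: J = 2[d³/12 + d(b/2)²] = 2[245³/12 + 245×35²] = 3051000 mm³.
Direct shear f_v = P/L_w = 105×10³ / 490 = 214.3 N/mm (vertical).
Torsion M = P·e = 105×10³ × 180 = 18900000 N·mm.
Critical point at (x, y) = (35, 122.5) from centroid. f_tx = M·y/J = 758.8 N/mm; f_ty = M·x/J = 216.8 N/mm.
Resultant f_max = √[f_tx² + (f_v + f_ty)²] = √[758.8² + (214.3 + 216.8)²] = 872.7 N/mm.
Capacity per unit length: r_n/Ω = (1/2.0) × 0.6 × 490 × (0.707 × 16) = 1663 N/mm.
872.7 ≤ 1663 → adequate.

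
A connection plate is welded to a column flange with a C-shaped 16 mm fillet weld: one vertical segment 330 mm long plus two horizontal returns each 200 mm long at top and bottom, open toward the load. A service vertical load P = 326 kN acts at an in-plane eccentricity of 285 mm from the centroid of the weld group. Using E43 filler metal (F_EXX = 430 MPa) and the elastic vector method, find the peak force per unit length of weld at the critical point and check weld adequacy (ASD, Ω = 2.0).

f_max ≈ 1530 N/mm; NOT adequate

Total weld length L_w = 730 mm. Treat welds as unit-width lines.
Centroid: x̄ = 2×200×100 / 730 = 54.79 mm from the vertical weld.
Polar moment about centroid: J = I_x + I_y = [330³/12 + 2×200×165²] + [330×54.79² + 2(200³/12 + 200×45.21²)] = 17030000 mm³.
Direct shear f_v = P/L_w = 326×10³ / 730 = 446.6 N/mm (vertical).
Torsion M = P·e = 326×10³ × 285 = 92910000 N·mm.
Critical point at (x, y) = (145.2, 165) from centroid. f_tx = M·y/J = 900.4 N/mm; f_ty = M·x/J = 792.4 N/mm.
Resultant f_max = √[f_tx² + (f_v + f_ty)²] = √[900.4² + (446.6 + 792.4)²] = 1532 N/mm.
Capacity per unit length: r_n/Ω = (1/2.0) × 0.6 × 430 × (0.707 × 16) = 1459 N/mm.
1532 > 1459 → NOT adequate.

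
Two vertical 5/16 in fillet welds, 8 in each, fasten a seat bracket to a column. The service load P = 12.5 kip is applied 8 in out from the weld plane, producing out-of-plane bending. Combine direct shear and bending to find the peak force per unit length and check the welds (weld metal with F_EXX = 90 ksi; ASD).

L_w = 2 × 8 = 16 in; section modulus (unit throat) S = 2 × L²/6 = 21.33 in².
Direct shear f_v = P/L_w = 12.5/16 = 0.7812 kip/in.
Moment M = P × e = 12.5 × 8 = 100 kip·in; bending f_b = M/S = 4.688 kip/in.
f_max = √(f_v² + f_b²) = √(0.7812² + 4.688²) = 4.752 kip/in.
r_n/Ω = (1/2.0) × 0.6 × 90 × (0.707 × 0.3125) = 5.965 kip/in → adequate.

f_max ≈ 4.75 kip/in; adequate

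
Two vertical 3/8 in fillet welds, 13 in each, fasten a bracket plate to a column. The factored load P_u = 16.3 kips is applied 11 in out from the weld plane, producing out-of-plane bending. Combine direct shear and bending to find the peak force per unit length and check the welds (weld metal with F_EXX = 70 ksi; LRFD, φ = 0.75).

f_max ≈ 3.24 kip/in; adequate

L_w = 2 × 13 = 26 in; section modulus (unit throat) S = 2 × L²/6 = 56.33 in².
Direct shear f_v = P/L_w = 16.3/26 = 0.6269 kip/in.
Moment M = P × e = 16.3 × 11 = 179.3 kip·in; bending f_b = M/S = 3.183 kip/in.
f_max = √(f_v² + f_b²) = √(0.6269² + 3.183²) = 3.244 kip/in.
φr_n = 0.75 × 0.6 × 70 × (0.707 × 0.375) = 8.351 kip/in → adequate.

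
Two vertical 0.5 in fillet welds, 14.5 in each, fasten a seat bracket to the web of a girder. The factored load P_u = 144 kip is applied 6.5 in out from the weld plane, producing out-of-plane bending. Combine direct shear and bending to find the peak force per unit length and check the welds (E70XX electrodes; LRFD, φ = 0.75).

E70XX → F_EXX = 70 ksi.
L_w = 2 × 14.5 = 29 in; section modulus (unit throat) S = 2 × L²/6 = 70.08 in².
Direct shear f_v = P/L_w = 144/29 = 4.966 kip/in.
Moment M = P × e = 144 × 6.5 = 936 kip·in; bending f_b = M/S = 13.36 kip/in.
f_max = √(f_v² + f_b²) = √(4.966² + 13.36²) = 14.25 kip/in.
φr_n = 0.75 × 0.6 × 70 × (0.707 × 0.5) = 11.14 kip/in → NOT adequate.

f_max ≈ 14.2 kip/in; NOT adequate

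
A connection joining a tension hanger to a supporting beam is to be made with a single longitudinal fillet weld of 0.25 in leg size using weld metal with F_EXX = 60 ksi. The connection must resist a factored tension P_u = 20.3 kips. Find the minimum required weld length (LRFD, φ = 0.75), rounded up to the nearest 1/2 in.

Throat t_e = 0.707 × 0.25 = 0.1767 in.
φr_n = 0.75 × 0.6 × 60 × 0.1767 = 4.772 kips/in.
L_req = P_u / φr_n = 20.3 / 4.772 = 4.254 in total.
Round up → use L = 4.5 in.

L = 4.5 in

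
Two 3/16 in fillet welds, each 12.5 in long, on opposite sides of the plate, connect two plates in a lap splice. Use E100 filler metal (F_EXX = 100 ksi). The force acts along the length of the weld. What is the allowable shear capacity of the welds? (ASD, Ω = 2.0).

Effective throat t_e = 0.707 × 0.1875 = 0.1326 in.
Total length L = 25 in; A_we = 0.1326 × 25 = 3.314 in².
F_nw = 0.6 F_EXX = 0.6 × 100 = 60 ksi.
R_n = 60 × 3.314 = 198.8 kip; R_n/Ω = 198.8/2.0 = 99.42 kip.

R_n/Ω ≈ 99.4 kip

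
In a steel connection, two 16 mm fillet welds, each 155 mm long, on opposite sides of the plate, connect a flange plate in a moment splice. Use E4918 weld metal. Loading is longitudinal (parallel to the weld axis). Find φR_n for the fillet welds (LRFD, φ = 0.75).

φR_n ≈ 773 kN

E49XX → F_EXX = 490 MPa.
Effective throat t_e = 0.707 × 16 = 11.31 mm.
Total length L = 310 mm; A_we = 11.31 × 310 = 3507 mm².
F_nw = 0.6 F_EXX = 0.6 × 490 = 294 MPa.
φR_n = 0.75 × 294 × 3507 × 10⁻³ = 773.2 kN.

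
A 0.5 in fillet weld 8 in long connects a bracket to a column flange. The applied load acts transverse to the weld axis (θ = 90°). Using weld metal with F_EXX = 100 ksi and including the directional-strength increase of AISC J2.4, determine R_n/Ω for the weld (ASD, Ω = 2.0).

t_e = 0.707 × 0.5 = 0.3535 in; A_we = 0.3535 × 8 = 2.828 in².
Directional factor: 1.0 + 0.5 sin^1.5(90°) = 1.5.
F_nw = 0.6 × 100 × 1.5 = 90 ksi.
R_n/Ω = (90 × 2.828) / 2.0 = 127.3 kips.

R_n/Ω ≈ 127 kips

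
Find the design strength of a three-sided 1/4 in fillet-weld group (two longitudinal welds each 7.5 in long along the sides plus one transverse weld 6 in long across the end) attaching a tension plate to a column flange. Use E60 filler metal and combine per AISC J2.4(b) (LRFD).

E60XX → F_EXX = 60 ksi.
t_e = 0.707 × 0.25 = 0.1767 in.
R_nwl = 0.6 × 60 × 0.1767 × 15 = 95.44 kips (longitudinal, 2 welds).
R_nwt = 0.6 × 60 × 0.1767 × 6 = 38.18 kips (transverse, base value).
(i) R_nwl + R_nwt = 133.6 kips; (ii) 0.85 R_nwl + 1.5 R_nwt = 138.4 kips.
R_n = max = 138.4 kips [governs: (ii)]; φR_n = 103.8 kips.

φR_n ≈ 104 kips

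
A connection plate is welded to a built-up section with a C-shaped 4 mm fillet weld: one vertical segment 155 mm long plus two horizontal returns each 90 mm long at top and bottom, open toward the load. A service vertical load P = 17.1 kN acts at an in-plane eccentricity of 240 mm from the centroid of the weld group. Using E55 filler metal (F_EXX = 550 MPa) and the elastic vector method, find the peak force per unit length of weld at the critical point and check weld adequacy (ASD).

f_max ≈ 284 N/mm; adequate

Total weld length L_w = 335 mm. Treat welds as unit-width lines.
Centroid: x̄ = 2×90×45 / 335 = 24.18 mm from the vertical weld.
Polar moment about centroid: J = I_x + I_y = [155³/12 + 2×90×77.5²] + [155×24.18² + 2(90³/12 + 90×20.82²)] = 1682000 mm³.
Direct shear f_v = P/L_w = 17.1×10³ / 335 = 51.04 N/mm (vertical).
Torsion M = P·e = 17.1×10³ × 240 = 4104000 N·mm.
Critical point at (x, y) = (65.82, 77.5) from centroid. f_tx = M·y/J = 189.1 N/mm; f_ty = M·x/J = 160.6 N/mm.
Resultant f_max = √[f_tx² + (f_v + f_ty)²] = √[189.1² + (51.04 + 160.6)²] = 283.9 N/mm.
Capacity per unit length: r_n/Ω = (1/2.0) × 0.6 × 550 × (0.707 × 4) = 466.6 N/mm.
283.9 ≤ 466.6 → adequate.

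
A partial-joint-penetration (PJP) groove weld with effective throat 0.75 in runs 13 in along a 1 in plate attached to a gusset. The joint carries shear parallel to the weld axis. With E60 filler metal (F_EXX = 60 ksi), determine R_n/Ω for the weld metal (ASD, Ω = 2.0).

Effective throat (given) t_e = 0.75 in.
A_we = 0.75 × 13 = 9.75 in².
F_nw = 0.6 F_EXX = 36 ksi.
R_n/Ω = (36 × 9.75) / 2.0 = 175.5 kip.

R_n/Ω ≈ 176 kip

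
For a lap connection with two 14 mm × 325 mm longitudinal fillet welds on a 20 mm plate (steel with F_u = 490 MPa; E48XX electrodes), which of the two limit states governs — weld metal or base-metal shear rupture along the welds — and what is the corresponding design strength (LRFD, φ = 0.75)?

φR_n ≈ 1390 kN (weld metal governs)

E48XX → F_EXX = 480 MPa.
t_e = 0.707 × 14 = 9.898 mm; L = 650 mm.
Weld metal: φR_n = 0.75 × 0.6 × 480 × 9.898 × 650 × 10⁻³ = 1390 kN.
Base metal (shear rupture): φR_n = 0.75 × 0.6 × 490 × 20 × 650 × 10⁻³ = 2866 kN.
Governing: weld metal.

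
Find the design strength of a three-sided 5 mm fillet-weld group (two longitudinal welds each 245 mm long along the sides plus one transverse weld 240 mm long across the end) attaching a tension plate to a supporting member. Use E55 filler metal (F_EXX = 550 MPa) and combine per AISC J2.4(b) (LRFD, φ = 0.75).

t_e = 0.707 × 5 = 3.535 mm.
R_nwl = 0.6 × 550 × 3.535 × 490 × 10⁻³ = 571.6 kN (longitudinal, 2 welds).
R_nwt = 0.6 × 550 × 3.535 × 240 × 10⁻³ = 280 kN (transverse, base value).
(i) R_nwl + R_nwt = 851.6 kN; (ii) 0.85 R_nwl + 1.5 R_nwt = 905.8 kN.
R_n = max = 905.8 kN [governs: (ii)]; φR_n = 679.4 kN.

φR_n ≈ 679 kN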